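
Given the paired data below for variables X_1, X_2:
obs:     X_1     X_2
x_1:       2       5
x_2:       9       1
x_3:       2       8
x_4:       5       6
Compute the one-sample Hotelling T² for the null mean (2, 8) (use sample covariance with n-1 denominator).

Step 1 — sample mean vector:
  mean(X_1) = (2 + 9 + 2 + 5) / 4 = 18/4 = 4.5
  mean(X_2) = (5 + 1 + 8 + 6) / 4 = 20/4 = 5
  x̄ = (4.5, 5),  deviation x̄ - mu_0 = (4.5, 5) - (2, 8) = (2.5, -3).

Step 2 — sample covariance matrix, S[i,j] = (1/(n-1)) · Σ_k (x_{k,i} - mean_i) · (x_{k,j} - mean_j), divisor n-1 = 3:
  S[X_1,X_1] = ((-2.5)·(-2.5) + (4.5)·(4.5) + (-2.5)·(-2.5) + (0.5)·(0.5)) / 3 = 33/3 = 11
  S[X_1,X_2] = ((-2.5)·(0) + (4.5)·(-4) + (-2.5)·(3) + (0.5)·(1)) / 3 = -25/3 = -8.3333
  S[X_2,X_2] = ((0)·(0) + (-4)·(-4) + (3)·(3) + (1)·(1)) / 3 = 26/3 = 8.6667
  S = [[11, -8.3333],
 [-8.3333, 8.6667]].

Step 3 — invert S. det(S) = 11·8.6667 - (-8.3333)² = 25.8889.
  S^{-1} = (1/det) · [[d, -b], [-b, a]] = [[0.3348, 0.3219],
 [0.3219, 0.4249]].

Step 4 — quadratic form (x̄ - mu_0)^T · S^{-1} · (x̄ - mu_0):
  S^{-1} · (x̄ - mu_0) = (-0.1288, -0.47),
  (x̄ - mu_0)^T · [...] = (2.5)·(-0.1288) + (-3)·(-0.47) = 1.088.

Step 5 — scale by n: T² = 4 · 1.088 = 4.3519.

T² ≈ 4.3519


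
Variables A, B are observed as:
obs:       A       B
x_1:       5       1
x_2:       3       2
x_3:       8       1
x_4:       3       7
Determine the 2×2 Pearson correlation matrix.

Step 1 — column means:
  mean(A) = (5 + 3 + 8 + 3) / 4 = 19/4 = 4.75
  mean(B) = (1 + 2 + 1 + 7) / 4 = 11/4 = 2.75

Step 2 — sample variances and covariances s[i,j] = (1/(n-1)) · Σ_k (x_{k,i} - mean_i) · (x_{k,j} - mean_j), with n-1 = 3:
  s[A,A] = ((0.25)·(0.25) + (-1.75)·(-1.75) + (3.25)·(3.25) + (-1.75)·(-1.75)) / 3 = 16.75/3 = 5.5833
  s[A,B] = ((0.25)·(-1.75) + (-1.75)·(-0.75) + (3.25)·(-1.75) + (-1.75)·(4.25)) / 3 = -12.25/3 = -4.0833
  s[B,B] = ((-1.75)·(-1.75) + (-0.75)·(-0.75) + (-1.75)·(-1.75) + (4.25)·(4.25)) / 3 = 24.75/3 = 8.25
  Sample standard deviations s_i = √(s[i,i]):
  s(A) = √(5.5833) = 2.3629
  s(B) = √(8.25) = 2.8723

Step 3 — r_{ij} = s_{ij} / (s_i · s_j):
  r[A,A] = 1 (diagonal).
  r[A,B] = -4.0833 / (2.3629 · 2.8723) = -4.0833 / 6.7869 = -0.6016
  r[B,B] = 1 (diagonal).

R is symmetric with unit diagonal. Assembling:

R = [[1, -0.6016],
 [-0.6016, 1]]


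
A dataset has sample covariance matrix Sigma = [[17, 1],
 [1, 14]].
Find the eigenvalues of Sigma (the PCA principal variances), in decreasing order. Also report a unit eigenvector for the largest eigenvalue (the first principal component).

Step 1 — characteristic polynomial of 2×2 Sigma:
  det(Sigma - λI) = λ² - trace · λ + det = 0.
  trace = 17 + 14 = 31, det = 17·14 - (1)² = 237.
Step 2 — discriminant:
  Δ = trace² - 4·det = 961 - 948 = 13.
Step 3 — eigenvalues:
  λ = (trace ± √Δ)/2 = (31 ± 3.6056)/2,
  λ_1 = 17.3028,  λ_2 = 13.6972.

Step 4 — unit eigenvector for λ_1: solve (Sigma - λ_1 I)v = 0. First row:
  (17 - 17.3028)·v_x + (1)·v_y = 0, i.e. (-0.3028)·v_x + (1)·v_y = 0,
  so v ∝ (b, λ_1 - a) = (1, 0.3028) = u.
  ||u|| = √((1)² + (0.3028)²) = √(1.0917) ≈ 1.0448,
  v_1 = u/||u|| ≈ (0.9571, 0.2898) (||v_1|| = 1).

λ_1 = 17.3028,  λ_2 = 13.6972;  v_1 ≈ (0.9571, 0.2898)


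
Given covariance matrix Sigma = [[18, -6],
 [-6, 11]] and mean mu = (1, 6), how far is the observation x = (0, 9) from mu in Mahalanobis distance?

Step 1 — centre the observation: (x - mu) = (-1, 3).

Step 2 — invert Sigma. det(Sigma) = 18·11 - (-6)² = 162.
  Sigma^{-1} = (1/det) · [[d, -b], [-b, a]] = [[0.0679, 0.037],
 [0.037, 0.1111]].

Step 3 — form the quadratic (x - mu)^T · Sigma^{-1} · (x - mu):
  Sigma^{-1} · (x - mu) = (0.0432, 0.2963).
  (x - mu)^T · [Sigma^{-1} · (x - mu)] = (-1)·(0.0432) + (3)·(0.2963) = 0.8457.

Step 4 — take square root: d = √(0.8457) ≈ 0.9196.

d(x, mu) = √(0.8457) ≈ 0.9196


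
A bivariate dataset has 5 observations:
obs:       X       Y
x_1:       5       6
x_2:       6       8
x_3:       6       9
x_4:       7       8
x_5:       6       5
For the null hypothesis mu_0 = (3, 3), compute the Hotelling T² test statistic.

Step 1 — sample mean vector:
  mean(X) = (5 + 6 + 6 + 7 + 6) / 5 = 30/5 = 6
  mean(Y) = (6 + 8 + 9 + 8 + 5) / 5 = 36/5 = 7.2
  x̄ = (6, 7.2),  deviation x̄ - mu_0 = (6, 7.2) - (3, 3) = (3, 4.2).

Step 2 — sample covariance matrix, S[i,j] = (1/(n-1)) · Σ_k (x_{k,i} - mean_i) · (x_{k,j} - mean_j), divisor n-1 = 4:
  S[X,X] = ((-1)·(-1) + (0)·(0) + (0)·(0) + (1)·(1) + (0)·(0)) / 4 = 2/4 = 0.5
  S[X,Y] = ((-1)·(-1.2) + (0)·(0.8) + (0)·(1.8) + (1)·(0.8) + (0)·(-2.2)) / 4 = 2/4 = 0.5
  S[Y,Y] = ((-1.2)·(-1.2) + (0.8)·(0.8) + (1.8)·(1.8) + (0.8)·(0.8) + (-2.2)·(-2.2)) / 4 = 10.8/4 = 2.7
  S = [[0.5, 0.5],
 [0.5, 2.7]].

Step 3 — invert S. det(S) = 0.5·2.7 - (0.5)² = 1.1.
  S^{-1} = (1/det) · [[d, -b], [-b, a]] = [[2.4545, -0.4545],
 [-0.4545, 0.4545]].

Step 4 — quadratic form (x̄ - mu_0)^T · S^{-1} · (x̄ - mu_0):
  S^{-1} · (x̄ - mu_0) = (5.4545, 0.5455),
  (x̄ - mu_0)^T · [...] = (3)·(5.4545) + (4.2)·(0.5455) = 18.6545.

Step 5 — scale by n: T² = 5 · 18.6545 = 93.2727.

T² ≈ 93.2727


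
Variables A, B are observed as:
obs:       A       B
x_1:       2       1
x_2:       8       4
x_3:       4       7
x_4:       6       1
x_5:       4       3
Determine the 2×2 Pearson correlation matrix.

Step 1 — column means:
  mean(A) = (2 + 8 + 4 + 6 + 4) / 5 = 24/5 = 4.8
  mean(B) = (1 + 4 + 7 + 1 + 3) / 5 = 16/5 = 3.2

Step 2 — sample variances and covariances s[i,j] = (1/(n-1)) · Σ_k (x_{k,i} - mean_i) · (x_{k,j} - mean_j), with n-1 = 4:
  s[A,A] = ((-2.8)·(-2.8) + (3.2)·(3.2) + (-0.8)·(-0.8) + (1.2)·(1.2) + (-0.8)·(-0.8)) / 4 = 20.8/4 = 5.2
  s[A,B] = ((-2.8)·(-2.2) + (3.2)·(0.8) + (-0.8)·(3.8) + (1.2)·(-2.2) + (-0.8)·(-0.2)) / 4 = 3.2/4 = 0.8
  s[B,B] = ((-2.2)·(-2.2) + (0.8)·(0.8) + (3.8)·(3.8) + (-2.2)·(-2.2) + (-0.2)·(-0.2)) / 4 = 24.8/4 = 6.2
  Sample standard deviations s_i = √(s[i,i]):
  s(A) = √(5.2) = 2.2804
  s(B) = √(6.2) = 2.49

Step 3 — r_{ij} = s_{ij} / (s_i · s_j):
  r[A,A] = 1 (diagonal).
  r[A,B] = 0.8 / (2.2804 · 2.49) = 0.8 / 5.678 = 0.1409
  r[B,B] = 1 (diagonal).

R is symmetric with unit diagonal. Assembling:

R = [[1, 0.1409],
 [0.1409, 1]]


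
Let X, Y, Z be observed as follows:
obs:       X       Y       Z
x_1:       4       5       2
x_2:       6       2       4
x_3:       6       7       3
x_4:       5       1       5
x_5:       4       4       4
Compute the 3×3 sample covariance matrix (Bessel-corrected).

Step 1 — column means:
  mean(X) = (4 + 6 + 6 + 5 + 4) / 5 = 25/5 = 5
  mean(Y) = (5 + 2 + 7 + 1 + 4) / 5 = 19/5 = 3.8
  mean(Z) = (2 + 4 + 3 + 5 + 4) / 5 = 18/5 = 3.6

Step 2 — sample covariance S[i,j] = (1/(n-1)) · Σ_k (x_{k,i} - mean_i) · (x_{k,j} - mean_j), with n-1 = 4.
  S[X,X] = ((-1)·(-1) + (1)·(1) + (1)·(1) + (0)·(0) + (-1)·(-1)) / 4 = 4/4 = 1
  S[X,Y] = ((-1)·(1.2) + (1)·(-1.8) + (1)·(3.2) + (0)·(-2.8) + (-1)·(0.2)) / 4 = 0/4 = 0
  S[X,Z] = ((-1)·(-1.6) + (1)·(0.4) + (1)·(-0.6) + (0)·(1.4) + (-1)·(0.4)) / 4 = 1/4 = 0.25
  S[Y,Y] = ((1.2)·(1.2) + (-1.8)·(-1.8) + (3.2)·(3.2) + (-2.8)·(-2.8) + (0.2)·(0.2)) / 4 = 22.8/4 = 5.7
  S[Y,Z] = ((1.2)·(-1.6) + (-1.8)·(0.4) + (3.2)·(-0.6) + (-2.8)·(1.4) + (0.2)·(0.4)) / 4 = -8.4/4 = -2.1
  S[Z,Z] = ((-1.6)·(-1.6) + (0.4)·(0.4) + (-0.6)·(-0.6) + (1.4)·(1.4) + (0.4)·(0.4)) / 4 = 5.2/4 = 1.3

S is symmetric (S[j,i] = S[i,j]). Assembling:

S = [[1, 0, 0.25],
 [0, 5.7, -2.1],
 [0.25, -2.1, 1.3]]


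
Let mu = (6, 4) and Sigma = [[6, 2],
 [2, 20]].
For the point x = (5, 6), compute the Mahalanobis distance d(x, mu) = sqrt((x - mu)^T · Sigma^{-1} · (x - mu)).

Step 1 — centre the observation: (x - mu) = (-1, 2).

Step 2 — invert Sigma. det(Sigma) = 6·20 - (2)² = 116.
  Sigma^{-1} = (1/det) · [[d, -b], [-b, a]] = [[0.1724, -0.0172],
 [-0.0172, 0.0517]].

Step 3 — form the quadratic (x - mu)^T · Sigma^{-1} · (x - mu):
  Sigma^{-1} · (x - mu) = (-0.2069, 0.1207).
  (x - mu)^T · [Sigma^{-1} · (x - mu)] = (-1)·(-0.2069) + (2)·(0.1207) = 0.4483.

Step 4 — take square root: d = √(0.4483) ≈ 0.6695.

d(x, mu) = √(0.4483) ≈ 0.6695


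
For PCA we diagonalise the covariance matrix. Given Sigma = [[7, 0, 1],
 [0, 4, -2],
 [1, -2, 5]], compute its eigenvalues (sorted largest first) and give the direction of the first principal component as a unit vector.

Step 1 — characteristic polynomial p(λ) = det(λI - Sigma) = λ³ - tr·λ² + c_1·λ - det, where tr = trace, c_1 = sum of the principal 2×2 minors, det = det(Sigma):
  tr = 7 + 4 + 5 = 16,
  c_1 = (7·4 - (0)²) + (7·5 - (1)²) + (4·5 - (-2)²) = 28 + 34 + 16 = 78,
  det = 7·(4·5 - (-2)²) - (0)·((0)·5 - (-2)·(1)) + (1)·((0)·(-2) - 4·(1)) = 7·(16) - (0)·(2) + (1)·(-4) = 108.
  So p(λ) = λ³ - 16λ² + 78λ - 108.
Step 2 — look for an integer root (rational root theorem: any rational root is an integer divisor of 108). Testing λ = 6:
  p(6) = 216 - 576 + 468 - 108 = 0  ✓
  Dividing out (λ - 6): p(λ) = (λ - 6)(λ² - 10λ + 18).
Step 3 — remaining eigenvalues from the quadratic λ² - 10λ + 18 = 0:
  Δ = 10² - 4·18 = 100 - 72 = 28,  λ = (10 ± √28)/2 = (10 ± 5.2915)/2 ≈ 7.6458 or 2.3542.
  Sorted: λ_1 = 7.6458,  λ_2 = 6,  λ_3 = 2.3542  (check: sum = 16 = tr ✓).

Step 4 — unit eigenvector for λ_1 ≈ 7.6458: v spans the null space of (Sigma - λ_1 I), whose rows are
  r_1 = (-0.6458, 0, 1),  r_2 = (0, -3.6458, -2),  r_3 = (1, -2, -2.6458).
  v is orthogonal to every row, so take v ∝ r_1 × r_2 = ((0)·(-2) - (1)·(-3.6458), (1)·(0) - (-0.6458)·(-2), (-0.6458)·(-3.6458) - (0)·(0)) ≈ (3.6458, -1.2915, 2.3542).
  Let u = (3.6458, -1.2915, 2.3542).
  ||u|| = √((3.6458)² + (-1.2915)² + (2.3542)²) = √(20.502) ≈ 4.5279,  v_1 = u/||u|| ≈ (0.8052, -0.2852, 0.5199) (||v_1|| = 1).

λ_1 = 7.6458,  λ_2 = 6,  λ_3 = 2.3542;  v_1 ≈ (0.8052, -0.2852, 0.5199)


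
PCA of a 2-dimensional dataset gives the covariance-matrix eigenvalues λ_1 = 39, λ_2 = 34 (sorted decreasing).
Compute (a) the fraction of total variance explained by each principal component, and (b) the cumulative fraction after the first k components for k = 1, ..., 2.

Step 1 — total variance = trace(Sigma) = Σ λ_i = 39 + 34 = 73.

Step 2 — fraction explained by component i = λ_i / Σ λ:
  PC1: 39/73 = 0.5342
  PC2: 34/73 = 0.4658

Step 3 — cumulative fraction after k components = (λ_1 + ... + λ_k) / Σ λ:
  k = 1: 39/73 = 0.5342
  k = 2: (39 + 34)/73 = 73/73 = 1

Summary (fraction, with percent):

explained: PC1 0.5342 (53.42%), PC2 0.4658 (46.58%);  cumulative: 0.5342, 1


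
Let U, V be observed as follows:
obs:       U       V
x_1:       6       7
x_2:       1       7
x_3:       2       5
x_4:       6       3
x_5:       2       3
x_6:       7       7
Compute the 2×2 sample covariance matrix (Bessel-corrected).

Step 1 — column means:
  mean(U) = (6 + 1 + 2 + 6 + 2 + 7) / 6 = 24/6 = 4
  mean(V) = (7 + 7 + 5 + 3 + 3 + 7) / 6 = 32/6 = 5.3333

Step 2 — sample covariance S[i,j] = (1/(n-1)) · Σ_k (x_{k,i} - mean_i) · (x_{k,j} - mean_j), with n-1 = 5.
  S[U,U] = ((2)·(2) + (-3)·(-3) + (-2)·(-2) + (2)·(2) + (-2)·(-2) + (3)·(3)) / 5 = 34/5 = 6.8
  S[U,V] = ((2)·(1.6667) + (-3)·(1.6667) + (-2)·(-0.3333) + (2)·(-2.3333) + (-2)·(-2.3333) + (3)·(1.6667)) / 5 = 4/5 = 0.8
  S[V,V] = ((1.6667)·(1.6667) + (1.6667)·(1.6667) + (-0.3333)·(-0.3333) + (-2.3333)·(-2.3333) + (-2.3333)·(-2.3333) + (1.6667)·(1.6667)) / 5 = 19.3333/5 = 3.8667

S is symmetric (S[j,i] = S[i,j]). Assembling:

S = [[6.8, 0.8],
 [0.8, 3.8667]]


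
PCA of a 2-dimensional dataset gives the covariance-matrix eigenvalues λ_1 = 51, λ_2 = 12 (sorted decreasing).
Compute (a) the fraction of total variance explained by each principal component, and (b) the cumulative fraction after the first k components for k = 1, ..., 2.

Step 1 — total variance = trace(Sigma) = Σ λ_i = 51 + 12 = 63.

Step 2 — fraction explained by component i = λ_i / Σ λ:
  PC1: 51/63 = 0.8095
  PC2: 12/63 = 0.1905

Step 3 — cumulative fraction after k components = (λ_1 + ... + λ_k) / Σ λ:
  k = 1: 51/63 = 0.8095
  k = 2: (51 + 12)/63 = 63/63 = 1

Summary (fraction, with percent):

explained: PC1 0.8095 (80.95%), PC2 0.1905 (19.05%);  cumulative: 0.8095, 1


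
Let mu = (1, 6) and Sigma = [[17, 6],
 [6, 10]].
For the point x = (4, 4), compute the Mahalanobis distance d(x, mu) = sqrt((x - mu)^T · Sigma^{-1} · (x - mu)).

Step 1 — centre the observation: (x - mu) = (3, -2).

Step 2 — invert Sigma. det(Sigma) = 17·10 - (6)² = 134.
  Sigma^{-1} = (1/det) · [[d, -b], [-b, a]] = [[0.0746, -0.0448],
 [-0.0448, 0.1269]].

Step 3 — form the quadratic (x - mu)^T · Sigma^{-1} · (x - mu):
  Sigma^{-1} · (x - mu) = (0.3134, -0.3881).
  (x - mu)^T · [Sigma^{-1} · (x - mu)] = (3)·(0.3134) + (-2)·(-0.3881) = 1.7164.

Step 4 — take square root: d = √(1.7164) ≈ 1.3101.

d(x, mu) = √(1.7164) ≈ 1.3101


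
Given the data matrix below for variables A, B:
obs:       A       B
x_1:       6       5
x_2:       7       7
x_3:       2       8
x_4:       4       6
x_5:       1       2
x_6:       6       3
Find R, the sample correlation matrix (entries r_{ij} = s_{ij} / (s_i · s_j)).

Step 1 — column means:
  mean(A) = (6 + 7 + 2 + 4 + 1 + 6) / 6 = 26/6 = 4.3333
  mean(B) = (5 + 7 + 8 + 6 + 2 + 3) / 6 = 31/6 = 5.1667

Step 2 — sample variances and covariances s[i,j] = (1/(n-1)) · Σ_k (x_{k,i} - mean_i) · (x_{k,j} - mean_j), with n-1 = 5:
  s[A,A] = ((1.6667)·(1.6667) + (2.6667)·(2.6667) + (-2.3333)·(-2.3333) + (-0.3333)·(-0.3333) + (-3.3333)·(-3.3333) + (1.6667)·(1.6667)) / 5 = 29.3333/5 = 5.8667
  s[A,B] = ((1.6667)·(-0.1667) + (2.6667)·(1.8333) + (-2.3333)·(2.8333) + (-0.3333)·(0.8333) + (-3.3333)·(-3.1667) + (1.6667)·(-2.1667)) / 5 = 4.6667/5 = 0.9333
  s[B,B] = ((-0.1667)·(-0.1667) + (1.8333)·(1.8333) + (2.8333)·(2.8333) + (0.8333)·(0.8333) + (-3.1667)·(-3.1667) + (-2.1667)·(-2.1667)) / 5 = 26.8333/5 = 5.3667
  Sample standard deviations s_i = √(s[i,i]):
  s(A) = √(5.8667) = 2.4221
  s(B) = √(5.3667) = 2.3166

Step 3 — r_{ij} = s_{ij} / (s_i · s_j):
  r[A,A] = 1 (diagonal).
  r[A,B] = 0.9333 / (2.4221 · 2.3166) = 0.9333 / 5.6111 = 0.1663
  r[B,B] = 1 (diagonal).

R is symmetric with unit diagonal. Assembling:

R = [[1, 0.1663],
 [0.1663, 1]]


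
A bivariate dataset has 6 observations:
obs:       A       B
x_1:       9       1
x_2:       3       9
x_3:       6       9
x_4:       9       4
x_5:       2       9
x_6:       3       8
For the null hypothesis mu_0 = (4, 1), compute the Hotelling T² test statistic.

Step 1 — sample mean vector:
  mean(A) = (9 + 3 + 6 + 9 + 2 + 3) / 6 = 32/6 = 5.3333
  mean(B) = (1 + 9 + 9 + 4 + 9 + 8) / 6 = 40/6 = 6.6667
  x̄ = (5.3333, 6.6667),  deviation x̄ - mu_0 = (5.3333, 6.6667) - (4, 1) = (1.3333, 5.6667).

Step 2 — sample covariance matrix, S[i,j] = (1/(n-1)) · Σ_k (x_{k,i} - mean_i) · (x_{k,j} - mean_j), divisor n-1 = 5:
  S[A,A] = ((3.6667)·(3.6667) + (-2.3333)·(-2.3333) + (0.6667)·(0.6667) + (3.6667)·(3.6667) + (-3.3333)·(-3.3333) + (-2.3333)·(-2.3333)) / 5 = 49.3333/5 = 9.8667
  S[A,B] = ((3.6667)·(-5.6667) + (-2.3333)·(2.3333) + (0.6667)·(2.3333) + (3.6667)·(-2.6667) + (-3.3333)·(2.3333) + (-2.3333)·(1.3333)) / 5 = -45.3333/5 = -9.0667
  S[B,B] = ((-5.6667)·(-5.6667) + (2.3333)·(2.3333) + (2.3333)·(2.3333) + (-2.6667)·(-2.6667) + (2.3333)·(2.3333) + (1.3333)·(1.3333)) / 5 = 57.3333/5 = 11.4667
  S = [[9.8667, -9.0667],
 [-9.0667, 11.4667]].

Step 3 — invert S. det(S) = 9.8667·11.4667 - (-9.0667)² = 30.9333.
  S^{-1} = (1/det) · [[d, -b], [-b, a]] = [[0.3707, 0.2931],
 [0.2931, 0.319]].

Step 4 — quadratic form (x̄ - mu_0)^T · S^{-1} · (x̄ - mu_0):
  S^{-1} · (x̄ - mu_0) = (2.1552, 2.1983),
  (x̄ - mu_0)^T · [...] = (1.3333)·(2.1552) + (5.6667)·(2.1983) = 15.3305.

Step 5 — scale by n: T² = 6 · 15.3305 = 91.9828.

T² ≈ 91.9828


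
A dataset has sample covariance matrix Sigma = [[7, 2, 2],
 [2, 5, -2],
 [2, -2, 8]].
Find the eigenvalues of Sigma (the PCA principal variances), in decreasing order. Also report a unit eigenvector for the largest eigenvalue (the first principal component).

Step 1 — characteristic polynomial p(λ) = det(λI - Sigma) = λ³ - tr·λ² + c_1·λ - det, where tr = trace, c_1 = sum of the principal 2×2 minors, det = det(Sigma):
  tr = 7 + 5 + 8 = 20,
  c_1 = (7·5 - (2)²) + (7·8 - (2)²) + (5·8 - (-2)²) = 31 + 52 + 36 = 119,
  det = 7·(5·8 - (-2)²) - (2)·((2)·8 - (-2)·(2)) + (2)·((2)·(-2) - 5·(2)) = 7·(36) - (2)·(20) + (2)·(-14) = 184.
  So p(λ) = λ³ - 20λ² + 119λ - 184.
Step 2 — look for an integer root (rational root theorem: any rational root is an integer divisor of 184). Testing λ = 8:
  p(8) = 512 - 1280 + 952 - 184 = 0  ✓
  Dividing out (λ - 8): p(λ) = (λ - 8)(λ² - 12λ + 23).
Step 3 — remaining eigenvalues from the quadratic λ² - 12λ + 23 = 0:
  Δ = 12² - 4·23 = 144 - 92 = 52,  λ = (12 ± √52)/2 = (12 ± 7.2111)/2 ≈ 9.6056 or 2.3944.
  Sorted: λ_1 = 9.6056,  λ_2 = 8,  λ_3 = 2.3944  (check: sum = 20 = tr ✓).

Step 4 — unit eigenvector for λ_1 ≈ 9.6056: v spans the null space of (Sigma - λ_1 I), whose rows are
  r_1 = (-2.6056, 2, 2),  r_2 = (2, -4.6056, -2),  r_3 = (2, -2, -1.6056).
  v is orthogonal to every row, so take v ∝ r_1 × r_2 = ((2)·(-2) - (2)·(-4.6056), (2)·(2) - (-2.6056)·(-2), (-2.6056)·(-4.6056) - (2)·(2)) ≈ (5.2111, -1.2111, 8).
  Let u = (5.2111, -1.2111, 8).
  ||u|| = √((5.2111)² + (-1.2111)² + (8)²) = √(92.6224) ≈ 9.6241,  v_1 = u/||u|| ≈ (0.5415, -0.1258, 0.8313) (||v_1|| = 1).

λ_1 = 9.6056,  λ_2 = 8,  λ_3 = 2.3944;  v_1 ≈ (0.5415, -0.1258, 0.8313)


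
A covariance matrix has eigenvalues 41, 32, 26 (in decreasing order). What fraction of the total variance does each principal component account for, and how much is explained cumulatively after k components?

Step 1 — total variance = trace(Sigma) = Σ λ_i = 41 + 32 + 26 = 99.

Step 2 — fraction explained by component i = λ_i / Σ λ:
  PC1: 41/99 = 0.4141
  PC2: 32/99 = 0.3232
  PC3: 26/99 = 0.2626

Step 3 — cumulative fraction after k components = (λ_1 + ... + λ_k) / Σ λ:
  k = 1: 41/99 = 0.4141
  k = 2: (41 + 32)/99 = 73/99 = 0.7374
  k = 3: (41 + 32 + 26)/99 = 99/99 = 1

Summary (fraction, with percent):

explained: PC1 0.4141 (41.41%), PC2 0.3232 (32.32%), PC3 0.2626 (26.26%);  cumulative: 0.4141, 0.7374, 1


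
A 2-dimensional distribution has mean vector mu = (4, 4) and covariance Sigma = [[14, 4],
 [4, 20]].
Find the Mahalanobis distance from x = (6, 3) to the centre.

Step 1 — centre the observation: (x - mu) = (2, -1).

Step 2 — invert Sigma. det(Sigma) = 14·20 - (4)² = 264.
  Sigma^{-1} = (1/det) · [[d, -b], [-b, a]] = [[0.0758, -0.0152],
 [-0.0152, 0.053]].

Step 3 — form the quadratic (x - mu)^T · Sigma^{-1} · (x - mu):
  Sigma^{-1} · (x - mu) = (0.1667, -0.0833).
  (x - mu)^T · [Sigma^{-1} · (x - mu)] = (2)·(0.1667) + (-1)·(-0.0833) = 0.4167.

Step 4 — take square root: d = √(0.4167) ≈ 0.6455.

d(x, mu) = √(0.4167) ≈ 0.6455


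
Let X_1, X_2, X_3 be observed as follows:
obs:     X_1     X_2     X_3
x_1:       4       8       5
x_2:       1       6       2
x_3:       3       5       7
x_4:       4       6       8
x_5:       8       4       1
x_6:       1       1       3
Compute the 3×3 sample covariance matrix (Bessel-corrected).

Step 1 — column means:
  mean(X_1) = (4 + 1 + 3 + 4 + 8 + 1) / 6 = 21/6 = 3.5
  mean(X_2) = (8 + 6 + 5 + 6 + 4 + 1) / 6 = 30/6 = 5
  mean(X_3) = (5 + 2 + 7 + 8 + 1 + 3) / 6 = 26/6 = 4.3333

Step 2 — sample covariance S[i,j] = (1/(n-1)) · Σ_k (x_{k,i} - mean_i) · (x_{k,j} - mean_j), with n-1 = 5.
  S[X_1,X_1] = ((0.5)·(0.5) + (-2.5)·(-2.5) + (-0.5)·(-0.5) + (0.5)·(0.5) + (4.5)·(4.5) + (-2.5)·(-2.5)) / 5 = 33.5/5 = 6.7
  S[X_1,X_2] = ((0.5)·(3) + (-2.5)·(1) + (-0.5)·(0) + (0.5)·(1) + (4.5)·(-1) + (-2.5)·(-4)) / 5 = 5/5 = 1
  S[X_1,X_3] = ((0.5)·(0.6667) + (-2.5)·(-2.3333) + (-0.5)·(2.6667) + (0.5)·(3.6667) + (4.5)·(-3.3333) + (-2.5)·(-1.3333)) / 5 = -5/5 = -1
  S[X_2,X_2] = ((3)·(3) + (1)·(1) + (0)·(0) + (1)·(1) + (-1)·(-1) + (-4)·(-4)) / 5 = 28/5 = 5.6
  S[X_2,X_3] = ((3)·(0.6667) + (1)·(-2.3333) + (0)·(2.6667) + (1)·(3.6667) + (-1)·(-3.3333) + (-4)·(-1.3333)) / 5 = 12/5 = 2.4
  S[X_3,X_3] = ((0.6667)·(0.6667) + (-2.3333)·(-2.3333) + (2.6667)·(2.6667) + (3.6667)·(3.6667) + (-3.3333)·(-3.3333) + (-1.3333)·(-1.3333)) / 5 = 39.3333/5 = 7.8667

S is symmetric (S[j,i] = S[i,j]). Assembling:

S = [[6.7, 1, -1],
 [1, 5.6, 2.4],
 [-1, 2.4, 7.8667]]


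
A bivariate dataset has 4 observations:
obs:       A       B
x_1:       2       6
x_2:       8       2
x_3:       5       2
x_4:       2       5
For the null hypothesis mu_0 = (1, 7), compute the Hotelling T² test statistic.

Step 1 — sample mean vector:
  mean(A) = (2 + 8 + 5 + 2) / 4 = 17/4 = 4.25
  mean(B) = (6 + 2 + 2 + 5) / 4 = 15/4 = 3.75
  x̄ = (4.25, 3.75),  deviation x̄ - mu_0 = (4.25, 3.75) - (1, 7) = (3.25, -3.25).

Step 2 — sample covariance matrix, S[i,j] = (1/(n-1)) · Σ_k (x_{k,i} - mean_i) · (x_{k,j} - mean_j), divisor n-1 = 3:
  S[A,A] = ((-2.25)·(-2.25) + (3.75)·(3.75) + (0.75)·(0.75) + (-2.25)·(-2.25)) / 3 = 24.75/3 = 8.25
  S[A,B] = ((-2.25)·(2.25) + (3.75)·(-1.75) + (0.75)·(-1.75) + (-2.25)·(1.25)) / 3 = -15.75/3 = -5.25
  S[B,B] = ((2.25)·(2.25) + (-1.75)·(-1.75) + (-1.75)·(-1.75) + (1.25)·(1.25)) / 3 = 12.75/3 = 4.25
  S = [[8.25, -5.25],
 [-5.25, 4.25]].

Step 3 — invert S. det(S) = 8.25·4.25 - (-5.25)² = 7.5.
  S^{-1} = (1/det) · [[d, -b], [-b, a]] = [[0.5667, 0.7],
 [0.7, 1.1]].

Step 4 — quadratic form (x̄ - mu_0)^T · S^{-1} · (x̄ - mu_0):
  S^{-1} · (x̄ - mu_0) = (-0.4333, -1.3),
  (x̄ - mu_0)^T · [...] = (3.25)·(-0.4333) + (-3.25)·(-1.3) = 2.8167.

Step 5 — scale by n: T² = 4 · 2.8167 = 11.2667.

T² ≈ 11.2667


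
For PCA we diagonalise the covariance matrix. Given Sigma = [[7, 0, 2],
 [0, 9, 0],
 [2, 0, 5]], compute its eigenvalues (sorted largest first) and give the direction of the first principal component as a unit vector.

Step 1 — characteristic polynomial p(λ) = det(λI - Sigma) = λ³ - tr·λ² + c_1·λ - det, where tr = trace, c_1 = sum of the principal 2×2 minors, det = det(Sigma):
  tr = 7 + 9 + 5 = 21,
  c_1 = (7·9 - (0)²) + (7·5 - (2)²) + (9·5 - (0)²) = 63 + 31 + 45 = 139,
  det = 7·(9·5 - (0)²) - (0)·((0)·5 - (0)·(2)) + (2)·((0)·(0) - 9·(2)) = 7·(45) - (0)·(0) + (2)·(-18) = 279.
  So p(λ) = λ³ - 21λ² + 139λ - 279.
Step 2 — look for an integer root (rational root theorem: any rational root is an integer divisor of 279). Testing λ = 9:
  p(9) = 729 - 1701 + 1251 - 279 = 0  ✓
  Dividing out (λ - 9): p(λ) = (λ - 9)(λ² - 12λ + 31).
Step 3 — remaining eigenvalues from the quadratic λ² - 12λ + 31 = 0:
  Δ = 12² - 4·31 = 144 - 124 = 20,  λ = (12 ± √20)/2 = (12 ± 4.4721)/2 ≈ 8.2361 or 3.7639.
  Sorted: λ_1 = 9,  λ_2 = 8.2361,  λ_3 = 3.7639  (check: sum = 21 = tr ✓).

Step 4 — unit eigenvector for λ_1 = 9: v spans the null space of (Sigma - λ_1 I), whose rows are
  r_1 = (-2, 0, 2),  r_2 = (0, 0, 0),  r_3 = (2, 0, -4).
  v is orthogonal to every row, so take v ∝ r_1 × r_3 = ((0)·(-4) - (2)·(0), (2)·(2) - (-2)·(-4), (-2)·(0) - (0)·(2)) = (0, -4, 0).
  Rescale (divide by 4; multiply by -1 so the first nonzero entry is positive): u = (0, 1, 0).
  ||u|| = √((0)² + (1)² + (0)²) = √(1) = 1,  v_1 = u/||u|| ≈ (0, 1, 0) (||v_1|| = 1).

λ_1 = 9,  λ_2 = 8.2361,  λ_3 = 3.7639;  v_1 ≈ (0, 1, 0)


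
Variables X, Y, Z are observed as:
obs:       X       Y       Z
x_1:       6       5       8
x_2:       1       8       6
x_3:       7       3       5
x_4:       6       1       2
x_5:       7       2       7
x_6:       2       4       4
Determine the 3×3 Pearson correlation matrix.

Step 1 — column means:
  mean(X) = (6 + 1 + 7 + 6 + 7 + 2) / 6 = 29/6 = 4.8333
  mean(Y) = (5 + 8 + 3 + 1 + 2 + 4) / 6 = 23/6 = 3.8333
  mean(Z) = (8 + 6 + 5 + 2 + 7 + 4) / 6 = 32/6 = 5.3333

Step 2 — sample variances and covariances s[i,j] = (1/(n-1)) · Σ_k (x_{k,i} - mean_i) · (x_{k,j} - mean_j), with n-1 = 5:
  s[X,X] = ((1.1667)·(1.1667) + (-3.8333)·(-3.8333) + (2.1667)·(2.1667) + (1.1667)·(1.1667) + (2.1667)·(2.1667) + (-2.8333)·(-2.8333)) / 5 = 34.8333/5 = 6.9667
  s[X,Y] = ((1.1667)·(1.1667) + (-3.8333)·(4.1667) + (2.1667)·(-0.8333) + (1.1667)·(-2.8333) + (2.1667)·(-1.8333) + (-2.8333)·(0.1667)) / 5 = -24.1667/5 = -4.8333
  s[X,Z] = ((1.1667)·(2.6667) + (-3.8333)·(0.6667) + (2.1667)·(-0.3333) + (1.1667)·(-3.3333) + (2.1667)·(1.6667) + (-2.8333)·(-1.3333)) / 5 = 3.3333/5 = 0.6667
  s[Y,Y] = ((1.1667)·(1.1667) + (4.1667)·(4.1667) + (-0.8333)·(-0.8333) + (-2.8333)·(-2.8333) + (-1.8333)·(-1.8333) + (0.1667)·(0.1667)) / 5 = 30.8333/5 = 6.1667
  s[Y,Z] = ((1.1667)·(2.6667) + (4.1667)·(0.6667) + (-0.8333)·(-0.3333) + (-2.8333)·(-3.3333) + (-1.8333)·(1.6667) + (0.1667)·(-1.3333)) / 5 = 12.3333/5 = 2.4667
  s[Z,Z] = ((2.6667)·(2.6667) + (0.6667)·(0.6667) + (-0.3333)·(-0.3333) + (-3.3333)·(-3.3333) + (1.6667)·(1.6667) + (-1.3333)·(-1.3333)) / 5 = 23.3333/5 = 4.6667
  Sample standard deviations s_i = √(s[i,i]):
  s(X) = √(6.9667) = 2.6394
  s(Y) = √(6.1667) = 2.4833
  s(Z) = √(4.6667) = 2.1602

Step 3 — r_{ij} = s_{ij} / (s_i · s_j):
  r[X,X] = 1 (diagonal).
  r[X,Y] = -4.8333 / (2.6394 · 2.4833) = -4.8333 / 6.5545 = -0.7374
  r[X,Z] = 0.6667 / (2.6394 · 2.1602) = 0.6667 / 5.7019 = 0.1169
  r[Y,Y] = 1 (diagonal).
  r[Y,Z] = 2.4667 / (2.4833 · 2.1602) = 2.4667 / 5.3645 = 0.4598
  r[Z,Z] = 1 (diagonal).

R is symmetric with unit diagonal. Assembling:

R = [[1, -0.7374, 0.1169],
 [-0.7374, 1, 0.4598],
 [0.1169, 0.4598, 1]]


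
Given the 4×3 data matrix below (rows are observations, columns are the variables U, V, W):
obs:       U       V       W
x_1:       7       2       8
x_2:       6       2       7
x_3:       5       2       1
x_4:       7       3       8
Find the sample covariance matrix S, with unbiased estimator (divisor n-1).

Step 1 — column means:
  mean(U) = (7 + 6 + 5 + 7) / 4 = 25/4 = 6.25
  mean(V) = (2 + 2 + 2 + 3) / 4 = 9/4 = 2.25
  mean(W) = (8 + 7 + 1 + 8) / 4 = 24/4 = 6

Step 2 — sample covariance S[i,j] = (1/(n-1)) · Σ_k (x_{k,i} - mean_i) · (x_{k,j} - mean_j), with n-1 = 3.
  S[U,U] = ((0.75)·(0.75) + (-0.25)·(-0.25) + (-1.25)·(-1.25) + (0.75)·(0.75)) / 3 = 2.75/3 = 0.9167
  S[U,V] = ((0.75)·(-0.25) + (-0.25)·(-0.25) + (-1.25)·(-0.25) + (0.75)·(0.75)) / 3 = 0.75/3 = 0.25
  S[U,W] = ((0.75)·(2) + (-0.25)·(1) + (-1.25)·(-5) + (0.75)·(2)) / 3 = 9/3 = 3
  S[V,V] = ((-0.25)·(-0.25) + (-0.25)·(-0.25) + (-0.25)·(-0.25) + (0.75)·(0.75)) / 3 = 0.75/3 = 0.25
  S[V,W] = ((-0.25)·(2) + (-0.25)·(1) + (-0.25)·(-5) + (0.75)·(2)) / 3 = 2/3 = 0.6667
  S[W,W] = ((2)·(2) + (1)·(1) + (-5)·(-5) + (2)·(2)) / 3 = 34/3 = 11.3333

S is symmetric (S[j,i] = S[i,j]). Assembling:

S = [[0.9167, 0.25, 3],
 [0.25, 0.25, 0.6667],
 [3, 0.6667, 11.3333]]


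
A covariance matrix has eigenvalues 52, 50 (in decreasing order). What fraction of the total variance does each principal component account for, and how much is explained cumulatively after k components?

Step 1 — total variance = trace(Sigma) = Σ λ_i = 52 + 50 = 102.

Step 2 — fraction explained by component i = λ_i / Σ λ:
  PC1: 52/102 = 0.5098
  PC2: 50/102 = 0.4902

Step 3 — cumulative fraction after k components = (λ_1 + ... + λ_k) / Σ λ:
  k = 1: 52/102 = 0.5098
  k = 2: (52 + 50)/102 = 102/102 = 1

Summary (fraction, with percent):

explained: PC1 0.5098 (50.98%), PC2 0.4902 (49.02%);  cumulative: 0.5098, 1


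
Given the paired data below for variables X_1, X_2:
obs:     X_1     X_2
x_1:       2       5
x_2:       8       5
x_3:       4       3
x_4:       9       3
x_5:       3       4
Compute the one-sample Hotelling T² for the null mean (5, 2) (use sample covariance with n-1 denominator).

Step 1 — sample mean vector:
  mean(X_1) = (2 + 8 + 4 + 9 + 3) / 5 = 26/5 = 5.2
  mean(X_2) = (5 + 5 + 3 + 3 + 4) / 5 = 20/5 = 4
  x̄ = (5.2, 4),  deviation x̄ - mu_0 = (5.2, 4) - (5, 2) = (0.2, 2).

Step 2 — sample covariance matrix, S[i,j] = (1/(n-1)) · Σ_k (x_{k,i} - mean_i) · (x_{k,j} - mean_j), divisor n-1 = 4:
  S[X_1,X_1] = ((-3.2)·(-3.2) + (2.8)·(2.8) + (-1.2)·(-1.2) + (3.8)·(3.8) + (-2.2)·(-2.2)) / 4 = 38.8/4 = 9.7
  S[X_1,X_2] = ((-3.2)·(1) + (2.8)·(1) + (-1.2)·(-1) + (3.8)·(-1) + (-2.2)·(0)) / 4 = -3/4 = -0.75
  S[X_2,X_2] = ((1)·(1) + (1)·(1) + (-1)·(-1) + (-1)·(-1) + (0)·(0)) / 4 = 4/4 = 1
  S = [[9.7, -0.75],
 [-0.75, 1]].

Step 3 — invert S. det(S) = 9.7·1 - (-0.75)² = 9.1375.
  S^{-1} = (1/det) · [[d, -b], [-b, a]] = [[0.1094, 0.0821],
 [0.0821, 1.0616]].

Step 4 — quadratic form (x̄ - mu_0)^T · S^{-1} · (x̄ - mu_0):
  S^{-1} · (x̄ - mu_0) = (0.186, 2.1395),
  (x̄ - mu_0)^T · [...] = (0.2)·(0.186) + (2)·(2.1395) = 4.3163.

Step 5 — scale by n: T² = 5 · 4.3163 = 21.5814.

T² ≈ 21.5814


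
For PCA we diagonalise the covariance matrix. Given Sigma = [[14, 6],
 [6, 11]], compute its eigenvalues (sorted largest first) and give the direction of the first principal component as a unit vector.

Step 1 — characteristic polynomial of 2×2 Sigma:
  det(Sigma - λI) = λ² - trace · λ + det = 0.
  trace = 14 + 11 = 25, det = 14·11 - (6)² = 118.
Step 2 — discriminant:
  Δ = trace² - 4·det = 625 - 472 = 153.
Step 3 — eigenvalues:
  λ = (trace ± √Δ)/2 = (25 ± 12.3693)/2,
  λ_1 = 18.6847,  λ_2 = 6.3153.

Step 4 — unit eigenvector for λ_1: solve (Sigma - λ_1 I)v = 0. First row:
  (14 - 18.6847)·v_x + (6)·v_y = 0, i.e. (-4.6847)·v_x + (6)·v_y = 0,
  so v ∝ (b, λ_1 - a) = (6, 4.6847) = u.
  ||u|| = √((6)² + (4.6847)²) = √(57.946) ≈ 7.6122,
  v_1 = u/||u|| ≈ (0.7882, 0.6154) (||v_1|| = 1).

λ_1 = 18.6847,  λ_2 = 6.3153;  v_1 ≈ (0.7882, 0.6154)


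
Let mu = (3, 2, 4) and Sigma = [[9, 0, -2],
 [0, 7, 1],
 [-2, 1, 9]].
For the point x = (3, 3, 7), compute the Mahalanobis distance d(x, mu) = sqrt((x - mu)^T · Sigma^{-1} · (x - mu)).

Step 1 — centre the observation: (x - mu) = (0, 1, 3).

Step 2 — invert Sigma (cofactor / det for 3×3, or solve directly):
  Sigma^{-1} = [[0.117, -0.0038, 0.0264],
 [-0.0038, 0.1453, -0.017],
 [0.0264, -0.017, 0.1189]].

Step 3 — form the quadratic (x - mu)^T · Sigma^{-1} · (x - mu):
  Sigma^{-1} · (x - mu) = (0.0755, 0.0943, 0.3396).
  (x - mu)^T · [Sigma^{-1} · (x - mu)] = (0)·(0.0755) + (1)·(0.0943) + (3)·(0.3396) = 1.1132.

Step 4 — take square root: d = √(1.1132) ≈ 1.0551.

d(x, mu) = √(1.1132) ≈ 1.0551


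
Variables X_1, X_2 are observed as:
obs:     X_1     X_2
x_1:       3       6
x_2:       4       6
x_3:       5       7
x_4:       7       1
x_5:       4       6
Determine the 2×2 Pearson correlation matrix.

Step 1 — column means:
  mean(X_1) = (3 + 4 + 5 + 7 + 4) / 5 = 23/5 = 4.6
  mean(X_2) = (6 + 6 + 7 + 1 + 6) / 5 = 26/5 = 5.2

Step 2 — sample variances and covariances s[i,j] = (1/(n-1)) · Σ_k (x_{k,i} - mean_i) · (x_{k,j} - mean_j), with n-1 = 4:
  s[X_1,X_1] = ((-1.6)·(-1.6) + (-0.6)·(-0.6) + (0.4)·(0.4) + (2.4)·(2.4) + (-0.6)·(-0.6)) / 4 = 9.2/4 = 2.3
  s[X_1,X_2] = ((-1.6)·(0.8) + (-0.6)·(0.8) + (0.4)·(1.8) + (2.4)·(-4.2) + (-0.6)·(0.8)) / 4 = -11.6/4 = -2.9
  s[X_2,X_2] = ((0.8)·(0.8) + (0.8)·(0.8) + (1.8)·(1.8) + (-4.2)·(-4.2) + (0.8)·(0.8)) / 4 = 22.8/4 = 5.7
  Sample standard deviations s_i = √(s[i,i]):
  s(X_1) = √(2.3) = 1.5166
  s(X_2) = √(5.7) = 2.3875

Step 3 — r_{ij} = s_{ij} / (s_i · s_j):
  r[X_1,X_1] = 1 (diagonal).
  r[X_1,X_2] = -2.9 / (1.5166 · 2.3875) = -2.9 / 3.6208 = -0.8009
  r[X_2,X_2] = 1 (diagonal).

R is symmetric with unit diagonal. Assembling:

R = [[1, -0.8009],
 [-0.8009, 1]]


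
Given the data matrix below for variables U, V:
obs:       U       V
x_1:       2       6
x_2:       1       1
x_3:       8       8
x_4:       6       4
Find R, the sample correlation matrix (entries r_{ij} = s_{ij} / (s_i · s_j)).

Step 1 — column means:
  mean(U) = (2 + 1 + 8 + 6) / 4 = 17/4 = 4.25
  mean(V) = (6 + 1 + 8 + 4) / 4 = 19/4 = 4.75

Step 2 — sample variances and covariances s[i,j] = (1/(n-1)) · Σ_k (x_{k,i} - mean_i) · (x_{k,j} - mean_j), with n-1 = 3:
  s[U,U] = ((-2.25)·(-2.25) + (-3.25)·(-3.25) + (3.75)·(3.75) + (1.75)·(1.75)) / 3 = 32.75/3 = 10.9167
  s[U,V] = ((-2.25)·(1.25) + (-3.25)·(-3.75) + (3.75)·(3.25) + (1.75)·(-0.75)) / 3 = 20.25/3 = 6.75
  s[V,V] = ((1.25)·(1.25) + (-3.75)·(-3.75) + (3.25)·(3.25) + (-0.75)·(-0.75)) / 3 = 26.75/3 = 8.9167
  Sample standard deviations s_i = √(s[i,i]):
  s(U) = √(10.9167) = 3.304
  s(V) = √(8.9167) = 2.9861

Step 3 — r_{ij} = s_{ij} / (s_i · s_j):
  r[U,U] = 1 (diagonal).
  r[U,V] = 6.75 / (3.304 · 2.9861) = 6.75 / 9.8661 = 0.6842
  r[V,V] = 1 (diagonal).

R is symmetric with unit diagonal. Assembling:

R = [[1, 0.6842],
 [0.6842, 1]]


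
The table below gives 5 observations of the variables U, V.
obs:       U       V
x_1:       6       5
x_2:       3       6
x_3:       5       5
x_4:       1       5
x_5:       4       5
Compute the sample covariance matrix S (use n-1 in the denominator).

Step 1 — column means:
  mean(U) = (6 + 3 + 5 + 1 + 4) / 5 = 19/5 = 3.8
  mean(V) = (5 + 6 + 5 + 5 + 5) / 5 = 26/5 = 5.2

Step 2 — sample covariance S[i,j] = (1/(n-1)) · Σ_k (x_{k,i} - mean_i) · (x_{k,j} - mean_j), with n-1 = 4.
  S[U,U] = ((2.2)·(2.2) + (-0.8)·(-0.8) + (1.2)·(1.2) + (-2.8)·(-2.8) + (0.2)·(0.2)) / 4 = 14.8/4 = 3.7
  S[U,V] = ((2.2)·(-0.2) + (-0.8)·(0.8) + (1.2)·(-0.2) + (-2.8)·(-0.2) + (0.2)·(-0.2)) / 4 = -0.8/4 = -0.2
  S[V,V] = ((-0.2)·(-0.2) + (0.8)·(0.8) + (-0.2)·(-0.2) + (-0.2)·(-0.2) + (-0.2)·(-0.2)) / 4 = 0.8/4 = 0.2

S is symmetric (S[j,i] = S[i,j]). Assembling:

S = [[3.7, -0.2],
 [-0.2, 0.2]]


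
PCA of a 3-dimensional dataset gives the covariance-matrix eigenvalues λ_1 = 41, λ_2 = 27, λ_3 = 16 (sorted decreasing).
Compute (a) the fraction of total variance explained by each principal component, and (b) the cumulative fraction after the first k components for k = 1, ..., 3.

Step 1 — total variance = trace(Sigma) = Σ λ_i = 41 + 27 + 16 = 84.

Step 2 — fraction explained by component i = λ_i / Σ λ:
  PC1: 41/84 = 0.4881
  PC2: 27/84 = 0.3214
  PC3: 16/84 = 0.1905

Step 3 — cumulative fraction after k components = (λ_1 + ... + λ_k) / Σ λ:
  k = 1: 41/84 = 0.4881
  k = 2: (41 + 27)/84 = 68/84 = 0.8095
  k = 3: (41 + 27 + 16)/84 = 84/84 = 1

Summary (fraction, with percent):

explained: PC1 0.4881 (48.81%), PC2 0.3214 (32.14%), PC3 0.1905 (19.05%);  cumulative: 0.4881, 0.8095, 1


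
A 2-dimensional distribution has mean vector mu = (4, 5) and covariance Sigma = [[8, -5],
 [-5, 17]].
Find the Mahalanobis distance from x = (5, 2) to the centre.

Step 1 — centre the observation: (x - mu) = (1, -3).

Step 2 — invert Sigma. det(Sigma) = 8·17 - (-5)² = 111.
  Sigma^{-1} = (1/det) · [[d, -b], [-b, a]] = [[0.1532, 0.045],
 [0.045, 0.0721]].

Step 3 — form the quadratic (x - mu)^T · Sigma^{-1} · (x - mu):
  Sigma^{-1} · (x - mu) = (0.018, -0.1712).
  (x - mu)^T · [Sigma^{-1} · (x - mu)] = (1)·(0.018) + (-3)·(-0.1712) = 0.5315.

Step 4 — take square root: d = √(0.5315) ≈ 0.7291.

d(x, mu) = √(0.5315) ≈ 0.7291


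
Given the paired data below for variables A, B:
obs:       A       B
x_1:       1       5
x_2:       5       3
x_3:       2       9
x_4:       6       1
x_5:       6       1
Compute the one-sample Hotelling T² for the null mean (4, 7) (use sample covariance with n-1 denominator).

Step 1 — sample mean vector:
  mean(A) = (1 + 5 + 2 + 6 + 6) / 5 = 20/5 = 4
  mean(B) = (5 + 3 + 9 + 1 + 1) / 5 = 19/5 = 3.8
  x̄ = (4, 3.8),  deviation x̄ - mu_0 = (4, 3.8) - (4, 7) = (0, -3.2).

Step 2 — sample covariance matrix, S[i,j] = (1/(n-1)) · Σ_k (x_{k,i} - mean_i) · (x_{k,j} - mean_j), divisor n-1 = 4:
  S[A,A] = ((-3)·(-3) + (1)·(1) + (-2)·(-2) + (2)·(2) + (2)·(2)) / 4 = 22/4 = 5.5
  S[A,B] = ((-3)·(1.2) + (1)·(-0.8) + (-2)·(5.2) + (2)·(-2.8) + (2)·(-2.8)) / 4 = -26/4 = -6.5
  S[B,B] = ((1.2)·(1.2) + (-0.8)·(-0.8) + (5.2)·(5.2) + (-2.8)·(-2.8) + (-2.8)·(-2.8)) / 4 = 44.8/4 = 11.2
  S = [[5.5, -6.5],
 [-6.5, 11.2]].

Step 3 — invert S. det(S) = 5.5·11.2 - (-6.5)² = 19.35.
  S^{-1} = (1/det) · [[d, -b], [-b, a]] = [[0.5788, 0.3359],
 [0.3359, 0.2842]].

Step 4 — quadratic form (x̄ - mu_0)^T · S^{-1} · (x̄ - mu_0):
  S^{-1} · (x̄ - mu_0) = (-1.0749, -0.9096),
  (x̄ - mu_0)^T · [...] = (0)·(-1.0749) + (-3.2)·(-0.9096) = 2.9106.

Step 5 — scale by n: T² = 5 · 2.9106 = 14.553.

T² ≈ 14.553


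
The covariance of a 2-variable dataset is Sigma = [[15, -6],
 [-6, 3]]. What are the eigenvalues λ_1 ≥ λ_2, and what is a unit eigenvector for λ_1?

Step 1 — characteristic polynomial of 2×2 Sigma:
  det(Sigma - λI) = λ² - trace · λ + det = 0.
  trace = 15 + 3 = 18, det = 15·3 - (-6)² = 9.
Step 2 — discriminant:
  Δ = trace² - 4·det = 324 - 36 = 288.
Step 3 — eigenvalues:
  λ = (trace ± √Δ)/2 = (18 ± 16.9706)/2,
  λ_1 = 17.4853,  λ_2 = 0.5147.

Step 4 — unit eigenvector for λ_1: solve (Sigma - λ_1 I)v = 0. First row:
  (15 - 17.4853)·v_x + (-6)·v_y = 0, i.e. (-2.4853)·v_x + (-6)·v_y = 0,
  so v ∝ (b, λ_1 - a) = (-6, 2.4853); multiply by -1 so the first entry is positive: u = (6, -2.4853).
  ||u|| = √((6)² + (-2.4853)²) = √(42.1766) ≈ 6.4944,
  v_1 = u/||u|| ≈ (0.9239, -0.3827) (||v_1|| = 1).

λ_1 = 17.4853,  λ_2 = 0.5147;  v_1 ≈ (0.9239, -0.3827)


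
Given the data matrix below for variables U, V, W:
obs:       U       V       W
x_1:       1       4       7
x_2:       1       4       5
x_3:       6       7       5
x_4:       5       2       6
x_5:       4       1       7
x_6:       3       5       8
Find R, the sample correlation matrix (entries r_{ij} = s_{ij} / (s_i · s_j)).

Step 1 — column means:
  mean(U) = (1 + 1 + 6 + 5 + 4 + 3) / 6 = 20/6 = 3.3333
  mean(V) = (4 + 4 + 7 + 2 + 1 + 5) / 6 = 23/6 = 3.8333
  mean(W) = (7 + 5 + 5 + 6 + 7 + 8) / 6 = 38/6 = 6.3333

Step 2 — sample variances and covariances s[i,j] = (1/(n-1)) · Σ_k (x_{k,i} - mean_i) · (x_{k,j} - mean_j), with n-1 = 5:
  s[U,U] = ((-2.3333)·(-2.3333) + (-2.3333)·(-2.3333) + (2.6667)·(2.6667) + (1.6667)·(1.6667) + (0.6667)·(0.6667) + (-0.3333)·(-0.3333)) / 5 = 21.3333/5 = 4.2667
  s[U,V] = ((-2.3333)·(0.1667) + (-2.3333)·(0.1667) + (2.6667)·(3.1667) + (1.6667)·(-1.8333) + (0.6667)·(-2.8333) + (-0.3333)·(1.1667)) / 5 = 2.3333/5 = 0.4667
  s[U,W] = ((-2.3333)·(0.6667) + (-2.3333)·(-1.3333) + (2.6667)·(-1.3333) + (1.6667)·(-0.3333) + (0.6667)·(0.6667) + (-0.3333)·(1.6667)) / 5 = -2.6667/5 = -0.5333
  s[V,V] = ((0.1667)·(0.1667) + (0.1667)·(0.1667) + (3.1667)·(3.1667) + (-1.8333)·(-1.8333) + (-2.8333)·(-2.8333) + (1.1667)·(1.1667)) / 5 = 22.8333/5 = 4.5667
  s[V,W] = ((0.1667)·(0.6667) + (0.1667)·(-1.3333) + (3.1667)·(-1.3333) + (-1.8333)·(-0.3333) + (-2.8333)·(0.6667) + (1.1667)·(1.6667)) / 5 = -3.6667/5 = -0.7333
  s[W,W] = ((0.6667)·(0.6667) + (-1.3333)·(-1.3333) + (-1.3333)·(-1.3333) + (-0.3333)·(-0.3333) + (0.6667)·(0.6667) + (1.6667)·(1.6667)) / 5 = 7.3333/5 = 1.4667
  Sample standard deviations s_i = √(s[i,i]):
  s(U) = √(4.2667) = 2.0656
  s(V) = √(4.5667) = 2.137
  s(W) = √(1.4667) = 1.2111

Step 3 — r_{ij} = s_{ij} / (s_i · s_j):
  r[U,U] = 1 (diagonal).
  r[U,V] = 0.4667 / (2.0656 · 2.137) = 0.4667 / 4.4141 = 0.1057
  r[U,W] = -0.5333 / (2.0656 · 1.2111) = -0.5333 / 2.5016 = -0.2132
  r[V,V] = 1 (diagonal).
  r[V,W] = -0.7333 / (2.137 · 1.2111) = -0.7333 / 2.588 = -0.2834
  r[W,W] = 1 (diagonal).

R is symmetric with unit diagonal. Assembling:

R = [[1, 0.1057, -0.2132],
 [0.1057, 1, -0.2834],
 [-0.2132, -0.2834, 1]]


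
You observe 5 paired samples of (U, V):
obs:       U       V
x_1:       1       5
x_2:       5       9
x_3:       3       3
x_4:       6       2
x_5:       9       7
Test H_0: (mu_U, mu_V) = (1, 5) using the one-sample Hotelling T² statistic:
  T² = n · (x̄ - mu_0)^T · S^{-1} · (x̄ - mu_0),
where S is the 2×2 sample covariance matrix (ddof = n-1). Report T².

Step 1 — sample mean vector:
  mean(U) = (1 + 5 + 3 + 6 + 9) / 5 = 24/5 = 4.8
  mean(V) = (5 + 9 + 3 + 2 + 7) / 5 = 26/5 = 5.2
  x̄ = (4.8, 5.2),  deviation x̄ - mu_0 = (4.8, 5.2) - (1, 5) = (3.8, 0.2).

Step 2 — sample covariance matrix, S[i,j] = (1/(n-1)) · Σ_k (x_{k,i} - mean_i) · (x_{k,j} - mean_j), divisor n-1 = 4:
  S[U,U] = ((-3.8)·(-3.8) + (0.2)·(0.2) + (-1.8)·(-1.8) + (1.2)·(1.2) + (4.2)·(4.2)) / 4 = 36.8/4 = 9.2
  S[U,V] = ((-3.8)·(-0.2) + (0.2)·(3.8) + (-1.8)·(-2.2) + (1.2)·(-3.2) + (4.2)·(1.8)) / 4 = 9.2/4 = 2.3
  S[V,V] = ((-0.2)·(-0.2) + (3.8)·(3.8) + (-2.2)·(-2.2) + (-3.2)·(-3.2) + (1.8)·(1.8)) / 4 = 32.8/4 = 8.2
  S = [[9.2, 2.3],
 [2.3, 8.2]].

Step 3 — invert S. det(S) = 9.2·8.2 - (2.3)² = 70.15.
  S^{-1} = (1/det) · [[d, -b], [-b, a]] = [[0.1169, -0.0328],
 [-0.0328, 0.1311]].

Step 4 — quadratic form (x̄ - mu_0)^T · S^{-1} · (x̄ - mu_0):
  S^{-1} · (x̄ - mu_0) = (0.4376, -0.0984),
  (x̄ - mu_0)^T · [...] = (3.8)·(0.4376) + (0.2)·(-0.0984) = 1.6433.

Step 5 — scale by n: T² = 5 · 1.6433 = 8.2167.

T² ≈ 8.2167
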